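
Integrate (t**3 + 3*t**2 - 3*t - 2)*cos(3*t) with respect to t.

t**3*sin(3*t)/3 + t**2*sin(3*t) + t**2*cos(3*t)/3 - 11*t*sin(3*t)/9 + 2*t*cos(3*t)/3 - 8*sin(3*t)/9 - 11*cos(3*t)/27 + C

Use integration by parts with u = t**3 + 3*t**2 - 3*t - 2, dv = cos(3*t) dt, so v = sin(3*t)/3.
Apply parts 3 times (tabular method): alternate signs, differentiate u down to 0, integrate dv up.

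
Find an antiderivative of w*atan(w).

Use integration by parts with u = arctan(w), dv = w dw.
Then du = 1/(w**2 + 1) dw.

w**2*atan(w)/2 - w/2 + atan(w)/2 + C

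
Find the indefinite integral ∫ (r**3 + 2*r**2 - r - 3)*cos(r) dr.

r**3*sin(r) + 2*r**2*sin(r) + 3*r**2*cos(r) - 7*r*sin(r) + 4*r*cos(r) - 7*sin(r) - 7*cos(r) + C

Use integration by parts with u = r**3 + 2*r**2 - r - 3, dv = cos(r) dr, so v = sin(r).
Apply parts 3 times (tabular method): alternate signs, differentiate u down to 0, integrate dv up.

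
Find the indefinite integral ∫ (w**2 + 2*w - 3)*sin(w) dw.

-w**2*cos(w) + 2*w*sin(w) - 2*w*cos(w) + 2*sin(w) + 5*cos(w) + C

Use integration by parts with u = w**2 + 2*w - 3, dv = sin(w) dw, so v = -cos(w).
Apply parts 2 times (tabular method): alternate signs, differentiate u down to 0, integrate dv up.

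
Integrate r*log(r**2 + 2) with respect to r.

r**2*log(r**2 + 2)/2 - r**2/2 + log(r**2 + 2) + C

Let u = r**2 + 2, so du = (2*r) dr.
The integral becomes (1/2)·∫ log(u) du; integrate by parts with u′=log(u), dv′=du.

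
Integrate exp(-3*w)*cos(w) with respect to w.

exp(-3*w)*sin(w)/10 - 3*exp(-3*w)*cos(w)/10 + C

Let I denote the integral. Integrate by parts with u = cos(w), dv = exp(-3*w) dw, so v = -exp(-3*w)/3: I = -exp(-3*w)*cos(w)/3 − (1/3)·∫ exp(-3*w)*sin(w) dw.
Apply parts again with u = sin(w), dv = exp(-3*w) dw: ∫ exp(-3*w)*sin(w) dw = -exp(-3*w)*sin(w)/3 + (1/3)·I. Substituting back brings back I: I = exp(-3*w)*sin(w)/9 - exp(-3*w)*cos(w)/3 − (1/9)·I.
Solving for I: (1 + 1/9)·I equals the remaining terms, so I = (9/10)·(exp(-3*w)*sin(w)/9 - exp(-3*w)*cos(w)/3).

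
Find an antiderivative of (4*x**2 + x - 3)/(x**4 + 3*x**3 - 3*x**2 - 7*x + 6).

47*log(x - 1)/72 + 11*log(x + 2)/9 - 15*log(x + 3)/8 - 1/(6*x - 6) + C

Factor the denominator: (x - 1)**2*(x + 2)*(x + 3).
Partial-fraction decomposition: -15/(8*(x + 3)) + 11/(9*(x + 2)) + 47/(72*(x - 1)) + 1/(6*(x - 1)**2).
Integrate each term; A/(x−a) gives A·log|x−a|; A/(x−a)² gives −A/(x−a).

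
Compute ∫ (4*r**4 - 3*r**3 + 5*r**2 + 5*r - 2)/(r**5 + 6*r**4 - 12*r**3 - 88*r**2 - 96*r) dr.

log(r)/48 + 31*log(r - 4)/48 - 139*log(r + 2)/48 + 299*log(r + 6)/48 - 2/(r + 2) + C

Factor the denominator: r*(r - 4)*(r + 2)**2*(r + 6).
Partial-fraction decomposition: 299/(48*(r + 6)) - 139/(48*(r + 2)) + 2/(r + 2)**2 + 31/(48*(r - 4)) + 1/(48*r).
Integrate each term; A/(r−a) gives A·log|r−a|; A/(r−a)² gives −A/(r−a).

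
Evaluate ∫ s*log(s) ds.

Use integration by parts with u = log(s), dv = s ds.
Then du = 1/s ds and v = s**2/2.

s**2*log(s)/2 - s**2/4 + C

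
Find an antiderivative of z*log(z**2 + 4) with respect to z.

z**2*log(z**2 + 4)/2 - z**2/2 + 2*log(z**2 + 4) + C

Let u = z**2 + 4, so du = (2*z) dz.
The integral becomes (1/2)·∫ log(u) du; integrate by parts with u′=log(u), dv′=du.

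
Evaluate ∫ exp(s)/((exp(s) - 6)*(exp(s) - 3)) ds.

Let u = e^s, du = e^s ds.
The integral becomes ∫ du/((u-6)(u-3)); decompose into partial fractions.

log(exp(s) - 6)/3 - log(exp(s) - 3)/3 + C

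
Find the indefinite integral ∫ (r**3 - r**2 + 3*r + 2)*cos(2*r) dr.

Use integration by parts with u = r**3 - r**2 + 3*r + 2, dv = cos(2*r) dr, so v = sin(2*r)/2.
Apply parts 3 times (tabular method): alternate signs, differentiate u down to 0, integrate dv up.

r**3*sin(2*r)/2 - r**2*sin(2*r)/2 + 3*r**2*cos(2*r)/4 + 3*r*sin(2*r)/4 - r*cos(2*r)/2 + 5*sin(2*r)/4 + 3*cos(2*r)/8 + C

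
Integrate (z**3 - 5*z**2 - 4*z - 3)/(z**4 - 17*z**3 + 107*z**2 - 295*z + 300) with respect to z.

111*log(z - 5)/4 - 35*log(z - 4) + 33*log(z - 3)/4 + 23/(2*z - 10) + C

Factor the denominator: (z - 5)**2*(z - 4)*(z - 3).
Partial-fraction decomposition: 33/(4*(z - 3)) - 35/(z - 4) + 111/(4*(z - 5)) - 23/(2*(z - 5)**2).
Integrate each term; A/(z−a) gives A·log|z−a|; A/(z−a)² gives −A/(z−a).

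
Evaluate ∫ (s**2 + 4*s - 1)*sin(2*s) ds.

Use integration by parts with u = s**2 + 4*s - 1, dv = sin(2*s) ds, so v = -cos(2*s)/2.
Apply parts 2 times (tabular method): alternate signs, differentiate u down to 0, integrate dv up.

-s**2*cos(2*s)/2 + s*sin(2*s)/2 - 2*s*cos(2*s) + sin(2*s) + 3*cos(2*s)/4 + C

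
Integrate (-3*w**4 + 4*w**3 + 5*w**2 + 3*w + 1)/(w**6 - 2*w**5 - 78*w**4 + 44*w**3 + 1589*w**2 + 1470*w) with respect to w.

log(w)/1470 - 45065*log(w - 7)/366912 + log(w + 1)/320 - 283*log(w + 5)/360 + 353*log(w + 6)/390 + 107/(168*w - 1176) + C

Factor the denominator: w*(w - 7)**2*(w + 1)*(w + 5)*(w + 6).
Partial-fraction decomposition: 353/(390*(w + 6)) - 283/(360*(w + 5)) + 1/(320*(w + 1)) - 45065/(366912*(w - 7)) - 107/(168*(w - 7)**2) + 1/(1470*w).
Integrate each term; A/(w−a) gives A·log|w−a|; A/(w−a)² gives −A/(w−a).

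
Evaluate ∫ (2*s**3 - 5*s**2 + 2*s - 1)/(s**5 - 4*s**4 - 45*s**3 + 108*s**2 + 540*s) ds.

-log(s)/540 + 12085*log(s - 6)/117612 + 53*log(s + 3)/243 - 193*log(s + 5)/605 - 263/(594*s - 3564) + C

Factor the denominator: s*(s - 6)**2*(s + 3)*(s + 5).
Partial-fraction decomposition: -193/(605*(s + 5)) + 53/(243*(s + 3)) + 12085/(117612*(s - 6)) + 263/(594*(s - 6)**2) - 1/(540*s).
Integrate each term; A/(s−a) gives A·log|s−a|; A/(s−a)² gives −A/(s−a).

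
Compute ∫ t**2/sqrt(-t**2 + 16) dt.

Substitute t = 4·sin(θ), so dt = 4·cos(θ) dθ and the radical becomes sqrt(-t**2 + 16) = 4·cos(θ) by the Pythagorean identity.
Integrate the resulting trig expression in θ, then back-substitute θ = asin(t/4), sin(θ) = t/4, cos(θ) = sqrt(-t**2 + 16)/4 (absorbing any constant into C).

-t*sqrt(-t**2 + 16)/2 + 8*asin(t/4) + C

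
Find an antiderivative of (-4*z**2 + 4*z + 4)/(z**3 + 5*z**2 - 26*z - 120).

-76*log(z - 5)/99 + 38*log(z + 4)/9 - 82*log(z + 6)/11 + C

Factor the denominator: (z - 5)*(z + 4)*(z + 6).
Partial-fraction decomposition: -82/(11*(z + 6)) + 38/(9*(z + 4)) - 76/(99*(z - 5)).
Integrate each term: A/(z−a) contributes A·log|z−a|.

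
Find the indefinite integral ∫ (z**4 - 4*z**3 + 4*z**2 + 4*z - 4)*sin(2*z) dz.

Use integration by parts with u = z**4 - 4*z**3 + 4*z**2 + 4*z - 4, dv = sin(2*z) dz, so v = -cos(2*z)/2.
Apply parts 4 times (tabular method): alternate signs, differentiate u down to 0, integrate dv up.

-z**4*cos(2*z)/2 + z**3*sin(2*z) + 2*z**3*cos(2*z) - 3*z**2*sin(2*z) - z**2*cos(2*z)/2 + z*sin(2*z)/2 - 5*z*cos(2*z) + 5*sin(2*z)/2 + 9*cos(2*z)/4 + C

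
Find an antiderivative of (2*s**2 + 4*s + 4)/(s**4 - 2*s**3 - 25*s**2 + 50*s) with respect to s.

2*log(s)/25 + 37*log(s - 5)/75 - 10*log(s - 2)/21 - 17*log(s + 5)/175 + C

Factor the denominator: s*(s - 5)*(s - 2)*(s + 5).
Partial-fraction decomposition: -17/(175*(s + 5)) - 10/(21*(s - 2)) + 37/(75*(s - 5)) + 2/(25*s).
Integrate each term: A/(s−a) contributes A·log|s−a|.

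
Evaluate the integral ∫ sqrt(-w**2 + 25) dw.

w*sqrt(-w**2 + 25)/2 + 25*asin(w/5)/2 + C

Substitute w = 5·sin(θ), so dw = 5·cos(θ) dθ and the radical becomes sqrt(-w**2 + 25) = 5·cos(θ) by the Pythagorean identity.
Integrate the resulting trig expression in θ, then back-substitute θ = asin(w/5), sin(θ) = w/5, cos(θ) = sqrt(-w**2 + 25)/5 (absorbing any constant into C).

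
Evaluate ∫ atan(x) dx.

x*atan(x) - log(x**2 + 1)/2 + C

Use integration by parts with u = arctan(x), dv = dx.
Then du = 1/(x**2 + 1) dx.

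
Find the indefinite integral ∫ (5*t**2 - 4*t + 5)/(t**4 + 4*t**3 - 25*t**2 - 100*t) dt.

-log(t)/20 + 11*log(t - 5)/45 + 101*log(t + 4)/36 - 3*log(t + 5) + C

Factor the denominator: t*(t - 5)*(t + 4)*(t + 5).
Partial-fraction decomposition: -3/(t + 5) + 101/(36*(t + 4)) + 11/(45*(t - 5)) - 1/(20*t).
Integrate each term: A/(t−a) contributes A·log|t−a|.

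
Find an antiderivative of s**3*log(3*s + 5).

s**4*log(3*s + 5)/4 - s**4/16 + 5*s**3/36 - 25*s**2/72 + 125*s/108 - 625*log(3*s + 5)/324 + C

Use integration by parts with u = log(3*s + 5), dv = s**3 ds.
Then du = 3/(3*s + 5) ds and v = s**4/4.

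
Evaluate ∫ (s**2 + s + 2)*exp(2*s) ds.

Use integration by parts with u = s**2 + s + 2, dv = exp(2*s) ds, so v = exp(2*s)/2.
Apply parts 2 times (tabular method): alternate signs, differentiate u down to 0, integrate dv up.

(s**2 + 2)*exp(2*s)/2 + C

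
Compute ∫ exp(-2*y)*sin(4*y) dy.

-exp(-2*y)*sin(4*y)/10 - exp(-2*y)*cos(4*y)/5 + C

Let I denote the integral. Integrate by parts with u = sin(4*y), dv = exp(-2*y) dy, so v = -exp(-2*y)/2: I = -exp(-2*y)*sin(4*y)/2 + 2·∫ exp(-2*y)*cos(4*y) dy.
Apply parts again with u = cos(4*y), dv = exp(-2*y) dy: ∫ exp(-2*y)*cos(4*y) dy = -exp(-2*y)*cos(4*y)/2 − 2·I. Substituting back brings back I: I = -exp(-2*y)*sin(4*y)/2 - exp(-2*y)*cos(4*y) − 4·I.
Solving for I: (1 + 4)·I equals the remaining terms, so I = (1/5)·(-exp(-2*y)*sin(4*y)/2 - exp(-2*y)*cos(4*y)).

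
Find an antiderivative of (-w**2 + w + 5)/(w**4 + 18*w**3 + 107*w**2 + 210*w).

log(w)/42 + 5*log(w + 5)/2 - 37*log(w + 6)/6 + 51*log(w + 7)/14 + C

Factor the denominator: w*(w + 5)*(w + 6)*(w + 7).
Partial-fraction decomposition: 51/(14*(w + 7)) - 37/(6*(w + 6)) + 5/(2*(w + 5)) + 1/(42*w).
Integrate each term: A/(w−a) contributes A·log|w−a|.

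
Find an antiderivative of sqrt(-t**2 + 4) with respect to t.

Substitute t = 2·sin(θ), so dt = 2·cos(θ) dθ and the radical becomes sqrt(-t**2 + 4) = 2·cos(θ) by the Pythagorean identity.
Integrate the resulting trig expression in θ, then back-substitute θ = asin(t/2), sin(θ) = t/2, cos(θ) = sqrt(-t**2 + 4)/2 (absorbing any constant into C).

t*sqrt(-t**2 + 4)/2 + 2*asin(t/2) + C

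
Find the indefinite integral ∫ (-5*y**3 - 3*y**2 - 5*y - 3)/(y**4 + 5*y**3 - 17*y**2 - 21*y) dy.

Factor the denominator: y*(y - 3)*(y + 1)*(y + 7).
Partial-fraction decomposition: -80/(21*(y + 7)) + 1/(6*(y + 1)) - 3/(2*(y - 3)) + 1/(7*y).
Integrate each term: A/(y−a) contributes A·log|y−a|.

log(y)/7 - 3*log(y - 3)/2 + log(y + 1)/6 - 80*log(y + 7)/21 + C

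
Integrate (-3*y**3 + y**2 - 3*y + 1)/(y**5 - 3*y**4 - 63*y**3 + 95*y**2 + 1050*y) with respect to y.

Factor the denominator: y*(y - 7)*(y - 6)*(y + 5)**2.
Partial-fraction decomposition: 6791/(54450*(y + 5)) - 104/(165*(y + 5)**2) + 629/(726*(y - 6)) - 125/(126*(y - 7)) + 1/(1050*y).
Integrate each term; A/(y−a) gives A·log|y−a|; A/(y−a)² gives −A/(y−a).

log(y)/1050 - 125*log(y - 7)/126 + 629*log(y - 6)/726 + 6791*log(y + 5)/54450 + 104/(165*y + 825) + C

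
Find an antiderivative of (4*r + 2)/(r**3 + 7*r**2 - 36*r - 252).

log(r - 6)/6 + 11*log(r + 6)/6 - 2*log(r + 7) + C

Factor the denominator: (r - 6)*(r + 6)*(r + 7).
Partial-fraction decomposition: -2/(r + 7) + 11/(6*(r + 6)) + 1/(6*(r - 6)).
Integrate each term: A/(r−a) contributes A·log|r−a|.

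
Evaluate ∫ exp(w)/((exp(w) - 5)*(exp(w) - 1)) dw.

log(exp(w) - 5)/4 - log(exp(w) - 1)/4 + C

Let u = e^w, du = e^w dw.
The integral becomes ∫ du/((u-5)(u-1)); decompose into partial fractions.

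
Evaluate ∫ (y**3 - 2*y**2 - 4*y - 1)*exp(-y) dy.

Use integration by parts with u = y**3 - 2*y**2 - 4*y - 1, dv = exp(-y) dy, so v = -exp(-y).
Apply parts 3 times (tabular method): alternate signs, differentiate u down to 0, integrate dv up.

(-y**3 - y**2 + 2*y + 3)*exp(-y) + C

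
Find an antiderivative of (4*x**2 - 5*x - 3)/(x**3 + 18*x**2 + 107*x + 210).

Factor the denominator: (x + 5)*(x + 6)*(x + 7).
Partial-fraction decomposition: 114/(x + 7) - 171/(x + 6) + 61/(x + 5).
Integrate each term: A/(x−a) contributes A·log|x−a|.

61*log(x + 5) - 171*log(x + 6) + 114*log(x + 7) + C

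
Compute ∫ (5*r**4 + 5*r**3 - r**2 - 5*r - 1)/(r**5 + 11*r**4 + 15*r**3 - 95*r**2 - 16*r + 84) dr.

Factor the denominator: (r - 2)*(r - 1)*(r + 1)*(r + 6)*(r + 7).
Partial-fraction decomposition: 3425/(144*(r + 7)) - 5393/(280*(r + 6)) + 1/(60*(r + 1)) - 3/(112*(r - 1)) + 35/(72*(r - 2)).
Integrate each term: A/(r−a) contributes A·log|r−a|.

35*log(r - 2)/72 - 3*log(r - 1)/112 + log(r + 1)/60 - 5393*log(r + 6)/280 + 3425*log(r + 7)/144 + C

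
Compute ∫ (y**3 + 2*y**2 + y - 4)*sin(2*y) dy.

-y**3*cos(2*y)/2 + 3*y**2*sin(2*y)/4 - y**2*cos(2*y) + y*sin(2*y) + y*cos(2*y)/4 - sin(2*y)/8 + 5*cos(2*y)/2 + C

Use integration by parts with u = y**3 + 2*y**2 + y - 4, dv = sin(2*y) dy, so v = -cos(2*y)/2.
Apply parts 3 times (tabular method): alternate signs, differentiate u down to 0, integrate dv up.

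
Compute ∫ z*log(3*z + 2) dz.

z**2*log(3*z + 2)/2 - z**2/4 + z/3 - 2*log(3*z + 2)/9 + C

Use integration by parts with u = log(3*z + 2), dv = z dz.
Then du = 3/(3*z + 2) dz and v = z**2/2.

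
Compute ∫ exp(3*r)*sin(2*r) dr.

Let I denote the integral. Integrate by parts with u = sin(2*r), dv = exp(3*r) dr, so v = exp(3*r)/3: I = exp(3*r)*sin(2*r)/3 − (2/3)·∫ exp(3*r)*cos(2*r) dr.
Apply parts again with u = cos(2*r), dv = exp(3*r) dr: ∫ exp(3*r)*cos(2*r) dr = exp(3*r)*cos(2*r)/3 + (2/3)·I. Substituting back brings back I: I = exp(3*r)*sin(2*r)/3 - 2*exp(3*r)*cos(2*r)/9 − (4/9)·I.
Solving for I: (1 + 4/9)·I equals the remaining terms, so I = (9/13)·(exp(3*r)*sin(2*r)/3 - 2*exp(3*r)*cos(2*r)/9).

3*exp(3*r)*sin(2*r)/13 - 2*exp(3*r)*cos(2*r)/13 + C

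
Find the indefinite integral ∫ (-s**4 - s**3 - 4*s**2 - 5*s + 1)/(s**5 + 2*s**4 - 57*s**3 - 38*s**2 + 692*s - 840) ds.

-1685*log(s - 6)/2288 + 2333*log(s - 2)/9072 + 41*log(s + 5)/77 - 1109*log(s + 7)/1053 - 7/(36*s - 72) + C

Factor the denominator: (s - 6)*(s - 2)**2*(s + 5)*(s + 7).
Partial-fraction decomposition: -1109/(1053*(s + 7)) + 41/(77*(s + 5)) + 2333/(9072*(s - 2)) + 7/(36*(s - 2)**2) - 1685/(2288*(s - 6)).
Integrate each term; A/(s−a) gives A·log|s−a|; A/(s−a)² gives −A/(s−a).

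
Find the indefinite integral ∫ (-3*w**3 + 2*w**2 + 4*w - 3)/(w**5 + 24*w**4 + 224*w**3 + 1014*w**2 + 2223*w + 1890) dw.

Factor the denominator: (w + 3)**2*(w + 5)*(w + 6)*(w + 7).
Partial-fraction decomposition: 137/(4*(w + 7)) - 77/(w + 6) + 201/(4*(w + 5)) - 15/(2*(w + 3)) + 7/(2*(w + 3)**2).
Integrate each term; A/(w−a) gives A·log|w−a|; A/(w−a)² gives −A/(w−a).

-15*log(w + 3)/2 + 201*log(w + 5)/4 - 77*log(w + 6) + 137*log(w + 7)/4 - 7/(2*w + 6) + C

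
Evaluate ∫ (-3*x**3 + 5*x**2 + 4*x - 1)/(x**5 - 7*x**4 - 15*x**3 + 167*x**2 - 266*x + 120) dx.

Factor the denominator: (x - 6)*(x - 4)*(x - 1)**2*(x + 5).
Partial-fraction decomposition: 479/(3564*(x + 5)) + 41/(540*(x - 1)) + 1/(18*(x - 1)**2) + 97/(162*(x - 4)) - 89/(110*(x - 6)).
Integrate each term; A/(x−a) gives A·log|x−a|; A/(x−a)² gives −A/(x−a).

-89*log(x - 6)/110 + 97*log(x - 4)/162 + 41*log(x - 1)/540 + 479*log(x + 5)/3564 - 1/(18*x - 18) + C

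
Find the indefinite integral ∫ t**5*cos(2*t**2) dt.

Let u = t², du = 2t dt; rewrite as (1/2)∫ u^2·cos(2u) du.
Now integrate by parts 2 times.

t**4*sin(2*t**2)/4 + t**2*cos(2*t**2)/4 - sin(2*t**2)/8 + C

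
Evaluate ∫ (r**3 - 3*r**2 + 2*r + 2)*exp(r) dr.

(r**3 - 6*r**2 + 14*r - 12)*exp(r) + C

Use integration by parts with u = r**3 - 3*r**2 + 2*r + 2, dv = exp(r) dr, so v = exp(r).
Apply parts 3 times (tabular method): alternate signs, differentiate u down to 0, integrate dv up.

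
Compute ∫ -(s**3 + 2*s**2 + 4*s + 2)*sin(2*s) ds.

Use integration by parts with u = s**3 + 2*s**2 + 4*s + 2, dv = -sin(2*s) ds, so v = cos(2*s)/2.
Apply parts 3 times (tabular method): alternate signs, differentiate u down to 0, integrate dv up.

s**3*cos(2*s)/2 - 3*s**2*sin(2*s)/4 + s**2*cos(2*s) - s*sin(2*s) + 5*s*cos(2*s)/4 - 5*sin(2*s)/8 + cos(2*s)/2 + C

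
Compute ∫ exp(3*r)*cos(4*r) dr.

4*exp(3*r)*sin(4*r)/25 + 3*exp(3*r)*cos(4*r)/25 + C

Let I denote the integral. Integrate by parts with u = cos(4*r), dv = exp(3*r) dr, so v = exp(3*r)/3: I = exp(3*r)*cos(4*r)/3 + (4/3)·∫ exp(3*r)*sin(4*r) dr.
Apply parts again with u = sin(4*r), dv = exp(3*r) dr: ∫ exp(3*r)*sin(4*r) dr = exp(3*r)*sin(4*r)/3 − (4/3)·I. Substituting back brings back I: I = 4*exp(3*r)*sin(4*r)/9 + exp(3*r)*cos(4*r)/3 − (16/9)·I.
Solving for I: (1 + 16/9)·I equals the remaining terms, so I = (9/25)·(4*exp(3*r)*sin(4*r)/9 + exp(3*r)*cos(4*r)/3).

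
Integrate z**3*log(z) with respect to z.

z**4*log(z)/4 - z**4/16 + C

Use integration by parts with u = log(z), dv = z**3 dz.
Then du = 1/z dz and v = z**4/4.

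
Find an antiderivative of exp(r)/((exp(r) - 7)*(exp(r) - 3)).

Let u = e^r, du = e^r dr.
The integral becomes ∫ du/((u-3)(u-7)); decompose into partial fractions.

log(exp(r) - 7)/4 - log(exp(r) - 3)/4 + C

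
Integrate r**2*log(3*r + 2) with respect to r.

Use integration by parts with u = log(3*r + 2), dv = r**2 dr.
Then du = 3/(3*r + 2) dr and v = r**3/3.

r**3*log(3*r + 2)/3 - r**3/9 + r**2/9 - 4*r/27 + 8*log(3*r + 2)/81 + C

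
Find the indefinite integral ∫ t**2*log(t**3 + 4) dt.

Let u = t**3 + 4, so du = (3*t**2) dt.
The integral becomes (1/3)·∫ log(u) du; integrate by parts with u′=log(u), dv′=du.

t**3*log(t**3 + 4)/3 - t**3/3 + 4*log(t**3 + 4)/3 + C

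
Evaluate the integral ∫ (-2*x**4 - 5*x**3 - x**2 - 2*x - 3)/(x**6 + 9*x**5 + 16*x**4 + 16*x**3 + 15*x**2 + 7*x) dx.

Factor the denominator: x*(x + 1)**2*(x + 7)*(x**2 + 1).
Partial-fraction decomposition: -(x - 1)/(4*(x**2 + 1)) + 125/(504*(x + 7)) + 31/(72*(x + 1)) - 1/(12*(x + 1)**2) - 3/(7*x).
Integrate each term; A/(x−a) gives A·log|x−a|; the (Bx+D)/(x²+p²) term gives a log and an atan.

-3*log(x)/7 + 31*log(x + 1)/72 + 125*log(x + 7)/504 - log(x**2 + 1)/8 + atan(x)/4 + 1/(12*x + 12) + C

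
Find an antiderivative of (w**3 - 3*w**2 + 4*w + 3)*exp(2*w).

(4*w**3 - 18*w**2 + 34*w - 5)*exp(2*w)/8 + C

Use integration by parts with u = w**3 - 3*w**2 + 4*w + 3, dv = exp(2*w) dw, so v = exp(2*w)/2.
Apply parts 3 times (tabular method): alternate signs, differentiate u down to 0, integrate dv up.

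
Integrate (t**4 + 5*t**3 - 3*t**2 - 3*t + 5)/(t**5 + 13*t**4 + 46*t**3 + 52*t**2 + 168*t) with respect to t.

Factor the denominator: t*(t + 6)*(t + 7)*(t**2 + 4).
Partial-fraction decomposition: -(29*t + 2606)/(4240*(t**2 + 4)) + 565/(371*(t + 7)) - 131/(240*(t + 6)) + 5/(168*t).
Integrate each term; A/(t−a) gives A·log|t−a|; the (Bt+D)/(t²+p²) term gives a log and an atan.

5*log(t)/168 - 131*log(t + 6)/240 + 565*log(t + 7)/371 - 29*log(t**2 + 4)/8480 - 1303*atan(t/2)/4240 + C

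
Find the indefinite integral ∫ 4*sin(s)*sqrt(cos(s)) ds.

-8*cos(s)**(3/2)/3 + C

Let u = cos(s), so du = (-sin(s)) ds.
Rewriting, the integral becomes -4·∫ √u du = -4·(2/3)u^(3/2).
Substituting back, u = cos(s).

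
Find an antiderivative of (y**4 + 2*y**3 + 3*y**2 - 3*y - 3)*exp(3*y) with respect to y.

Use integration by parts with u = y**4 + 2*y**3 + 3*y**2 - 3*y - 3, dv = exp(3*y) dy, so v = exp(3*y)/3.
Apply parts 4 times (tabular method): alternate signs, differentiate u down to 0, integrate dv up.

(27*y**4 + 18*y**3 + 63*y**2 - 123*y - 40)*exp(3*y)/81 + C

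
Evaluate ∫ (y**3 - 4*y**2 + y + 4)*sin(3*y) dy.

-y**3*cos(3*y)/3 + y**2*sin(3*y)/3 + 4*y**2*cos(3*y)/3 - 8*y*sin(3*y)/9 - y*cos(3*y)/9 + sin(3*y)/27 - 44*cos(3*y)/27 + C

Use integration by parts with u = y**3 - 4*y**2 + y + 4, dv = sin(3*y) dy, so v = -cos(3*y)/3.
Apply parts 3 times (tabular method): alternate signs, differentiate u down to 0, integrate dv up.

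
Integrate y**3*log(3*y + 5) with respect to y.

Use integration by parts with u = log(3*y + 5), dv = y**3 dy.
Then du = 3/(3*y + 5) dy and v = y**4/4.

y**4*log(3*y + 5)/4 - y**4/16 + 5*y**3/36 - 25*y**2/72 + 125*y/108 - 625*log(3*y + 5)/324 + C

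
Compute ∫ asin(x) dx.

x*asin(x) + sqrt(-x**2 + 1) + C

Use integration by parts with u = arcsin(x), dv = dx.
Then du = 1/sqrt(-x**2 + 1) dx.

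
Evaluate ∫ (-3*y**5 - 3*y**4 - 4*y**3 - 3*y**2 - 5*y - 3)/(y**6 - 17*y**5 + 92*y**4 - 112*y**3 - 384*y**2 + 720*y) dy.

-log(y)/240 + 168019*log(y - 6)/1536 - 3951*log(y - 5)/35 + 67*log(y - 2)/128 - 75*log(y + 2)/3584 + 9407/(64*y - 384) + C

Factor the denominator: y*(y - 6)**2*(y - 5)*(y - 2)*(y + 2).
Partial-fraction decomposition: -75/(3584*(y + 2)) + 67/(128*(y - 2)) - 3951/(35*(y - 5)) + 168019/(1536*(y - 6)) - 9407/(64*(y - 6)**2) - 1/(240*y).
Integrate each term; A/(y−a) gives A·log|y−a|; A/(y−a)² gives −A/(y−a).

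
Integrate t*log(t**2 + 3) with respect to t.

t**2*log(t**2 + 3)/2 - t**2/2 + 3*log(t**2 + 3)/2 + C

Let u = t**2 + 3, so du = (2*t) dt.
The integral becomes (1/2)·∫ log(u) du; integrate by parts with u′=log(u), dv′=du.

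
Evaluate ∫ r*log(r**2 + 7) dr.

r**2*log(r**2 + 7)/2 - r**2/2 + 7*log(r**2 + 7)/2 + C

Let u = r**2 + 7, so du = (2*r) dr.
The integral becomes (1/2)·∫ log(u) du; integrate by parts with u′=log(u), dv′=du.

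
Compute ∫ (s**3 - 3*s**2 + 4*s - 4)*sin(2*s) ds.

Use integration by parts with u = s**3 - 3*s**2 + 4*s - 4, dv = sin(2*s) ds, so v = -cos(2*s)/2.
Apply parts 3 times (tabular method): alternate signs, differentiate u down to 0, integrate dv up.

-s**3*cos(2*s)/2 + 3*s**2*sin(2*s)/4 + 3*s**2*cos(2*s)/2 - 3*s*sin(2*s)/2 - 5*s*cos(2*s)/4 + 5*sin(2*s)/8 + 5*cos(2*s)/4 + C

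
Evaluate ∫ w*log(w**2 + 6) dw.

w**2*log(w**2 + 6)/2 - w**2/2 + 3*log(w**2 + 6) + C

Let u = w**2 + 6, so du = (2*w) dw.
The integral becomes (1/2)·∫ log(u) du; integrate by parts with u′=log(u), dv′=du.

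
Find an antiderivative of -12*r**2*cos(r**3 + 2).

-4*sin(r**3 + 2) + C

Let u = r**3 + 2, so du = (3*r**2) dr.
Rewriting, the integral becomes -4·∫ cos(u) du = -4·sin(u).
Substituting back, u = r**3 + 2.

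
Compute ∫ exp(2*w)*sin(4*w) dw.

exp(2*w)*sin(4*w)/10 - exp(2*w)*cos(4*w)/5 + C

Let I denote the integral. Integrate by parts with u = sin(4*w), dv = exp(2*w) dw, so v = exp(2*w)/2: I = exp(2*w)*sin(4*w)/2 − 2·∫ exp(2*w)*cos(4*w) dw.
Apply parts again with u = cos(4*w), dv = exp(2*w) dw: ∫ exp(2*w)*cos(4*w) dw = exp(2*w)*cos(4*w)/2 + 2·I. Substituting back brings back I: I = exp(2*w)*sin(4*w)/2 - exp(2*w)*cos(4*w) − 4·I.
Solving for I: (1 + 4)·I equals the remaining terms, so I = (1/5)·(exp(2*w)*sin(4*w)/2 - exp(2*w)*cos(4*w)).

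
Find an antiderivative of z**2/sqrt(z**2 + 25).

Substitute z = 5·tan(θ), so dz = 5·sec(θ)^2 dθ and the radical becomes sqrt(z**2 + 25) = 5·sec(θ) by the Pythagorean identity.
Integrate the resulting trig expression in θ, then back-substitute tan(θ) = z/5, sec(θ) = sqrt(z**2 + 25)/5 (absorbing any constant into C).

z*sqrt(z**2 + 25)/2 - 25*log(z + sqrt(z**2 + 25))/2 + C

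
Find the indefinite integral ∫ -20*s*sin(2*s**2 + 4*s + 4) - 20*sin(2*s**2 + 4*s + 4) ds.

5*cos(2*s**2 + 4*s + 4) + C

Let u = 2*s**2 + 4*s + 4, so du = (4*s + 4) ds.
Rewriting, the integral becomes -5·∫ sin(u) du = -5·-cos(u).
Substituting back, u = 2*s**2 + 4*s + 4.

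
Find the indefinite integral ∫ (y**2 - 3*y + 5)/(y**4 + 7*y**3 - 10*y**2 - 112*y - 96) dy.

9*log(y - 4)/400 - 3*log(y + 1)/25 + 11*log(y + 4)/16 - 59*log(y + 6)/100 + C

Factor the denominator: (y - 4)*(y + 1)*(y + 4)*(y + 6).
Partial-fraction decomposition: -59/(100*(y + 6)) + 11/(16*(y + 4)) - 3/(25*(y + 1)) + 9/(400*(y - 4)).
Integrate each term: A/(y−a) contributes A·log|y−a|.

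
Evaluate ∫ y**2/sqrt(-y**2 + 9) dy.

Substitute y = 3·sin(θ), so dy = 3·cos(θ) dθ and the radical becomes sqrt(-y**2 + 9) = 3·cos(θ) by the Pythagorean identity.
Integrate the resulting trig expression in θ, then back-substitute θ = asin(y/3), sin(θ) = y/3, cos(θ) = sqrt(-y**2 + 9)/3 (absorbing any constant into C).

-y*sqrt(-y**2 + 9)/2 + 9*asin(y/3)/2 + C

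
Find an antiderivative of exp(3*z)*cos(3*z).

Let I denote the integral. Integrate by parts with u = cos(3*z), dv = exp(3*z) dz, so v = exp(3*z)/3: I = exp(3*z)*cos(3*z)/3 + ∫ exp(3*z)*sin(3*z) dz.
Apply parts again with u = sin(3*z), dv = exp(3*z) dz: ∫ exp(3*z)*sin(3*z) dz = exp(3*z)*sin(3*z)/3 − I. Substituting back brings back I: I = exp(3*z)*sin(3*z)/3 + exp(3*z)*cos(3*z)/3 − I.
Solving for I: (1 + 1)·I equals the remaining terms, so I = (1/2)·(exp(3*z)*sin(3*z)/3 + exp(3*z)*cos(3*z)/3).

exp(3*z)*sin(3*z)/6 + exp(3*z)*cos(3*z)/6 + C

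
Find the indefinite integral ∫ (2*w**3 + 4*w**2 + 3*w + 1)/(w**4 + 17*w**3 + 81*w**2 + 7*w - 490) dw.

Factor the denominator: (w - 2)*(w + 5)*(w + 7)**2.
Partial-fraction decomposition: -106/(27*(w + 7)) - 85/(3*(w + 7)**2) + 41/(7*(w + 5)) + 13/(189*(w - 2)).
Integrate each term; A/(w−a) gives A·log|w−a|; A/(w−a)² gives −A/(w−a).

13*log(w - 2)/189 + 41*log(w + 5)/7 - 106*log(w + 7)/27 + 85/(3*w + 21) + C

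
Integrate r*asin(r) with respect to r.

r**2*asin(r)/2 + r*sqrt(-r**2 + 1)/4 - asin(r)/4 + C

Use integration by parts with u = arcsin(r), dv = r dr.
Then du = 1/sqrt(-r**2 + 1) dr.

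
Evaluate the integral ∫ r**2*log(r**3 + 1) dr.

r**3*log(r**3 + 1)/3 - r**3/3 + log(r**3 + 1)/3 + C

Let u = r**3 + 1, so du = (3*r**2) dr.
The integral becomes (1/3)·∫ log(u) du; integrate by parts with u′=log(u), dv′=du.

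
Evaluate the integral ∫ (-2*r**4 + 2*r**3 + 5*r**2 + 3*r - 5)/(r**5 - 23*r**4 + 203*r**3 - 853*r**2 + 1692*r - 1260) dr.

-771*log(r - 7)/8 + 1967*log(r - 6)/12 - 865*log(r - 5)/12 + 59*log(r - 3)/24 + log(r - 2)/12 + C

Factor the denominator: (r - 7)*(r - 6)*(r - 5)*(r - 3)*(r - 2).
Partial-fraction decomposition: 1/(12*(r - 2)) + 59/(24*(r - 3)) - 865/(12*(r - 5)) + 1967/(12*(r - 6)) - 771/(8*(r - 7)).
Integrate each term: A/(r−a) contributes A·log|r−a|.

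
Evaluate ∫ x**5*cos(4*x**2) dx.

Let u = x², du = 2x dx; rewrite as (1/2)∫ u^2·cos(4u) du.
Now integrate by parts 2 times.

x**4*sin(4*x**2)/8 + x**2*cos(4*x**2)/16 - sin(4*x**2)/64 + C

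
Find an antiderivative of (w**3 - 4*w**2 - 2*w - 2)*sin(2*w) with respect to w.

-w**3*cos(2*w)/2 + 3*w**2*sin(2*w)/4 + 2*w**2*cos(2*w) - 2*w*sin(2*w) + 7*w*cos(2*w)/4 - 7*sin(2*w)/8 + C

Use integration by parts with u = w**3 - 4*w**2 - 2*w - 2, dv = sin(2*w) dw, so v = -cos(2*w)/2.
Apply parts 3 times (tabular method): alternate signs, differentiate u down to 0, integrate dv up.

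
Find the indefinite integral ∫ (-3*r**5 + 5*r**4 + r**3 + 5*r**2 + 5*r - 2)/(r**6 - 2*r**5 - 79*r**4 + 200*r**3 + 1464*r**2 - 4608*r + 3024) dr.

-960209*log(r - 6)/608400 + 5*log(r - 2)/288 - 11*log(r - 1)/1400 + 7435*log(r + 6)/2016 - 62291*log(r + 7)/12168 + 2053/(390*r - 2340) + C

Factor the denominator: (r - 6)**2*(r - 2)*(r - 1)*(r + 6)*(r + 7).
Partial-fraction decomposition: -62291/(12168*(r + 7)) + 7435/(2016*(r + 6)) - 11/(1400*(r - 1)) + 5/(288*(r - 2)) - 960209/(608400*(r - 6)) - 2053/(390*(r - 6)**2).
Integrate each term; A/(r−a) gives A·log|r−a|; A/(r−a)² gives −A/(r−a).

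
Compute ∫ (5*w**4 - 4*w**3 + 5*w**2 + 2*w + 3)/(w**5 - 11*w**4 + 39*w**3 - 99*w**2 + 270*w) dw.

log(w)/90 + 1937*log(w - 6)/90 - 2763*log(w - 5)/170 - 143*log(w**2 + 9)/1020 + 1597*atan(w/3)/1530 + C

Factor the denominator: w*(w - 6)*(w - 5)*(w**2 + 9).
Partial-fraction decomposition: -(143*w - 1597)/(510*(w**2 + 9)) - 2763/(170*(w - 5)) + 1937/(90*(w - 6)) + 1/(90*w).
Integrate each term; A/(w−a) gives A·log|w−a|; the (Bw+D)/(w²+p²) term gives a log and an atan.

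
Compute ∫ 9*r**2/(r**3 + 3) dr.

Let u = r**3 + 3, so du = (3*r**2) dr.
Rewriting, the integral becomes 3·∫ 1/u du = 3·log(u).
Substituting back, u = r**3 + 3.

3*log(r**3 + 3) + C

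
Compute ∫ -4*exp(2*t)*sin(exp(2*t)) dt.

Let u = exp(2*t), so du = (2*exp(2*t)) dt.
Rewriting, the integral becomes -2·∫ sin(u) du = -2·-cos(u).
Substituting back, u = exp(2*t).

2*cos(exp(2*t)) + C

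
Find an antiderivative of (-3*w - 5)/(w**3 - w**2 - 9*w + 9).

Factor the denominator: (w - 3)*(w - 1)*(w + 3).
Partial-fraction decomposition: 1/(6*(w + 3)) + 1/(w - 1) - 7/(6*(w - 3)).
Integrate each term: A/(w−a) contributes A·log|w−a|.

-7*log(w - 3)/6 + log(w - 1) + log(w + 3)/6 + C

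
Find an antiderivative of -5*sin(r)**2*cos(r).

Let u = sin(r), so du = (cos(r)) dr.
Rewriting, the integral becomes -5·∫ u^2 du = -5·u^3/3.
Substituting back, u = sin(r).

-5*sin(r)**3/3 + C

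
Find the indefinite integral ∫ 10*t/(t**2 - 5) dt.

5*log(t**2 - 5) + C

Let u = t**2 - 5, so du = (2*t) dt.
Rewriting, the integral becomes 5·∫ 1/u du = 5·log(u).
Substituting back, u = t**2 - 5.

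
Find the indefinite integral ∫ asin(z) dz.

z*asin(z) + sqrt(-z**2 + 1) + C

Use integration by parts with u = arcsin(z), dv = dz.
Then du = 1/sqrt(-z**2 + 1) dz.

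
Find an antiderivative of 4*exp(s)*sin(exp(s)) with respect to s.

-4*cos(exp(s)) + C

Let u = exp(s), so du = (exp(s)) ds.
Rewriting, the integral becomes 4·∫ sin(u) du = 4·-cos(u).
Substituting back, u = exp(s).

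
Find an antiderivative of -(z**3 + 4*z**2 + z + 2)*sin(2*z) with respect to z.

Use integration by parts with u = z**3 + 4*z**2 + z + 2, dv = -sin(2*z) dz, so v = cos(2*z)/2.
Apply parts 3 times (tabular method): alternate signs, differentiate u down to 0, integrate dv up.

z**3*cos(2*z)/2 - 3*z**2*sin(2*z)/4 + 2*z**2*cos(2*z) - 2*z*sin(2*z) - z*cos(2*z)/4 + sin(2*z)/8 + C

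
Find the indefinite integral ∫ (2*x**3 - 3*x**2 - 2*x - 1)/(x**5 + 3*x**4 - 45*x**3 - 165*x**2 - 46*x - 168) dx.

262*log(x - 7)/3575 + 169*log(x + 4)/374 - 529*log(x + 6)/962 + 389*log(x**2 + 1)/31450 - 77*atan(x)/15725 + C

Factor the denominator: (x - 7)*(x + 4)*(x + 6)*(x**2 + 1).
Partial-fraction decomposition: (389*x - 77)/(15725*(x**2 + 1)) - 529/(962*(x + 6)) + 169/(374*(x + 4)) + 262/(3575*(x - 7)).
Integrate each term; A/(x−a) gives A·log|x−a|; the (Bx+D)/(x²+p²) term gives a log and an atan.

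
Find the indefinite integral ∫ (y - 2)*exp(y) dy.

Use integration by parts with u = y - 2, dv = exp(y) dy, so v = exp(y).
Apply parts 1 times (tabular method): alternate signs, differentiate u down to 0, integrate dv up.

(y - 3)*exp(y) + C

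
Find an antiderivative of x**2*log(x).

x**3*log(x)/3 - x**3/9 + C

Use integration by parts with u = log(x), dv = x**2 dx.
Then du = 1/x dx and v = x**3/3.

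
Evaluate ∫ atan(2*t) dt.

Use integration by parts with u = arctan(2*t), dv = dt.
Then du = 2/(4*t**2 + 1) dt.

t*atan(2*t) - log(4*t**2 + 1)/4 + C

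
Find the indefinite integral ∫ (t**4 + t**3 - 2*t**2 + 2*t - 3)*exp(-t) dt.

Use integration by parts with u = t**4 + t**3 - 2*t**2 + 2*t - 3, dv = exp(-t) dt, so v = -exp(-t).
Apply parts 4 times (tabular method): alternate signs, differentiate u down to 0, integrate dv up.

(-t**4 - 5*t**3 - 13*t**2 - 28*t - 25)*exp(-t) + C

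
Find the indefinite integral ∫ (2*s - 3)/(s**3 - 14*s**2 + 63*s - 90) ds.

Factor the denominator: (s - 6)*(s - 5)*(s - 3).
Partial-fraction decomposition: 1/(2*(s - 3)) - 7/(2*(s - 5)) + 3/(s - 6).
Integrate each term: A/(s−a) contributes A·log|s−a|.

3*log(s - 6) - 7*log(s - 5)/2 + log(s - 3)/2 + C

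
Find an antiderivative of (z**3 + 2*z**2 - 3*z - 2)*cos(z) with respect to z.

Use integration by parts with u = z**3 + 2*z**2 - 3*z - 2, dv = cos(z) dz, so v = sin(z).
Apply parts 3 times (tabular method): alternate signs, differentiate u down to 0, integrate dv up.

z**3*sin(z) + 2*z**2*sin(z) + 3*z**2*cos(z) - 9*z*sin(z) + 4*z*cos(z) - 6*sin(z) - 9*cos(z) + C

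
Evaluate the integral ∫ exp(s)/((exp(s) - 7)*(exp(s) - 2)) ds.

log(exp(s) - 7)/5 - log(exp(s) - 2)/5 + C

Let u = e^s, du = e^s ds.
The integral becomes ∫ du/((u-2)(u-7)); decompose into partial fractions.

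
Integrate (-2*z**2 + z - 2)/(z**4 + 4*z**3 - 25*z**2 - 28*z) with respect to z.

Factor the denominator: z*(z - 4)*(z + 1)*(z + 7).
Partial-fraction decomposition: 107/(462*(z + 7)) - 1/(6*(z + 1)) - 3/(22*(z - 4)) + 1/(14*z).
Integrate each term: A/(z−a) contributes A·log|z−a|.

log(z)/14 - 3*log(z - 4)/22 - log(z + 1)/6 + 107*log(z + 7)/462 + C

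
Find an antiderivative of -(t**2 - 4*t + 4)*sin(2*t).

Use integration by parts with u = t**2 - 4*t + 4, dv = -sin(2*t) dt, so v = cos(2*t)/2.
Apply parts 2 times (tabular method): alternate signs, differentiate u down to 0, integrate dv up.

t**2*cos(2*t)/2 - t*sin(2*t)/2 - 2*t*cos(2*t) + sin(2*t) + 7*cos(2*t)/4 + C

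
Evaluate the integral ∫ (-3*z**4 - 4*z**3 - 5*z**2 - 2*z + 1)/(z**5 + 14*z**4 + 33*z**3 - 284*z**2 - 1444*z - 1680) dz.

Factor the denominator: (z - 5)*(z + 2)*(z + 4)*(z + 6)*(z + 7).
Partial-fraction decomposition: -6061/(180*(z + 7)) + 3191/(88*(z + 6)) - 583/(108*(z + 4)) + 31/(280*(z + 2)) - 2509/(8316*(z - 5)).
Integrate each term: A/(z−a) contributes A·log|z−a|.

-2509*log(z - 5)/8316 + 31*log(z + 2)/280 - 583*log(z + 4)/108 + 3191*log(z + 6)/88 - 6061*log(z + 7)/180 + C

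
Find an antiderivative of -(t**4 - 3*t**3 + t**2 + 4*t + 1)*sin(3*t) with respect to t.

Use integration by parts with u = t**4 - 3*t**3 + t**2 + 4*t + 1, dv = -sin(3*t) dt, so v = cos(3*t)/3.
Apply parts 4 times (tabular method): alternate signs, differentiate u down to 0, integrate dv up.

t**4*cos(3*t)/3 - 4*t**3*sin(3*t)/9 - t**3*cos(3*t) + t**2*sin(3*t) - t**2*cos(3*t)/9 + 2*t*sin(3*t)/27 + 2*t*cos(3*t) - 2*sin(3*t)/3 + 29*cos(3*t)/81 + C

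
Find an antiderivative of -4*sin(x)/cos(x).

4*log(cos(x)) + C

Let u = cos(x), so du = (-sin(x)) dx.
Rewriting, the integral becomes 4·∫ 1/u du = 4·log(u).
Substituting back, u = cos(x).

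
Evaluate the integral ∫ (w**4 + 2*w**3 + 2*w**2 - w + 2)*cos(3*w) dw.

Use integration by parts with u = w**4 + 2*w**3 + 2*w**2 - w + 2, dv = cos(3*w) dw, so v = sin(3*w)/3.
Apply parts 4 times (tabular method): alternate signs, differentiate u down to 0, integrate dv up.

w**4*sin(3*w)/3 + 2*w**3*sin(3*w)/3 + 4*w**3*cos(3*w)/9 + 2*w**2*sin(3*w)/9 + 2*w**2*cos(3*w)/3 - 7*w*sin(3*w)/9 + 4*w*cos(3*w)/27 + 50*sin(3*w)/81 - 7*cos(3*w)/27 + C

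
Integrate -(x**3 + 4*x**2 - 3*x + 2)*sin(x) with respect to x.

Use integration by parts with u = x**3 + 4*x**2 - 3*x + 2, dv = -sin(x) dx, so v = cos(x).
Apply parts 3 times (tabular method): alternate signs, differentiate u down to 0, integrate dv up.

x**3*cos(x) - 3*x**2*sin(x) + 4*x**2*cos(x) - 8*x*sin(x) - 9*x*cos(x) + 9*sin(x) - 6*cos(x) + C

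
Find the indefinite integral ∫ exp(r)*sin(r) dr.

exp(r)*sin(r)/2 - exp(r)*cos(r)/2 + C

Let I denote the integral. Integrate by parts with u = sin(r), dv = exp(r) dr, so v = exp(r): I = exp(r)*sin(r) − ∫ exp(r)*cos(r) dr.
Apply parts again with u = cos(r), dv = exp(r) dr: ∫ exp(r)*cos(r) dr = exp(r)*cos(r) + I. Substituting back brings back I: I = exp(r)*sin(r) - exp(r)*cos(r) − I.
Solving for I: (1 + 1)·I equals the remaining terms, so I = (1/2)·(exp(r)*sin(r) - exp(r)*cos(r)).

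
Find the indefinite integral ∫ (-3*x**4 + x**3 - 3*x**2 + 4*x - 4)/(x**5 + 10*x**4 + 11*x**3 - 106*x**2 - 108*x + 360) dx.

-1217*log(x - 2)/4900 - 313*log(x + 3)/150 + 2099*log(x + 5)/98 - 265*log(x + 6)/12 + 6/(35*x - 70) + C

Factor the denominator: (x - 2)**2*(x + 3)*(x + 5)*(x + 6).
Partial-fraction decomposition: -265/(12*(x + 6)) + 2099/(98*(x + 5)) - 313/(150*(x + 3)) - 1217/(4900*(x - 2)) - 6/(35*(x - 2)**2).
Integrate each term; A/(x−a) gives A·log|x−a|; A/(x−a)² gives −A/(x−a).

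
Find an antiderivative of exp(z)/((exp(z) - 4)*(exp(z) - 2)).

Let u = e^z, du = e^z dz.
The integral becomes ∫ du/((u-4)(u-2)); decompose into partial fractions.

log(exp(z) - 4)/2 - log(exp(z) - 2)/2 + C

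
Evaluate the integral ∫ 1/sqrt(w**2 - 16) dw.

log(w + sqrt(w**2 - 16)) + C

Substitute w = 4·sec(θ), so dw = 4·sec(θ)*tan(θ) dθ and the radical becomes sqrt(w**2 - 16) = 4·tan(θ) by the Pythagorean identity.
Integrate the resulting trig expression in θ, then back-substitute sec(θ) = w/4, tan(θ) = sqrt(w**2 - 16)/4 (absorbing any constant into C).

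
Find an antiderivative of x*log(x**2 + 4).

Let u = x**2 + 4, so du = (2*x) dx.
The integral becomes (1/2)·∫ log(u) du; integrate by parts with u′=log(u), dv′=du.

x**2*log(x**2 + 4)/2 - x**2/2 + 2*log(x**2 + 4) + C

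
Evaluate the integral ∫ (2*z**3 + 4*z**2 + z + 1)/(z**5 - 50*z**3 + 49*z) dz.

Factor the denominator: z*(z - 7)*(z - 1)*(z + 1)*(z + 7).
Partial-fraction decomposition: -31/(294*(z + 7)) - 1/(48*(z + 1)) - 1/(12*(z - 1)) + 445/(2352*(z - 7)) + 1/(49*z).
Integrate each term: A/(z−a) contributes A·log|z−a|.

log(z)/49 + 445*log(z - 7)/2352 - log(z - 1)/12 - log(z + 1)/48 - 31*log(z + 7)/294 + C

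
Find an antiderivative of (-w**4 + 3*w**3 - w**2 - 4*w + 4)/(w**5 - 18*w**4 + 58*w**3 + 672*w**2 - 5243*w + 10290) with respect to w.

Factor the denominator: (w - 7)**2*(w - 6)*(w - 5)*(w + 7).
Partial-fraction decomposition: -1149/(10192*(w + 7)) + 97/(16*(w - 5)) - 704/(13*(w - 6)) + 2313/(49*(w - 7)) - 1445/(28*(w - 7)**2).
Integrate each term; A/(w−a) gives A·log|w−a|; A/(w−a)² gives −A/(w−a).

2313*log(w - 7)/49 - 704*log(w - 6)/13 + 97*log(w - 5)/16 - 1149*log(w + 7)/10192 + 1445/(28*w - 196) + C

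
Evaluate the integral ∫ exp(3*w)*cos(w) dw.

exp(3*w)*sin(w)/10 + 3*exp(3*w)*cos(w)/10 + C

Let I denote the integral. Integrate by parts with u = cos(w), dv = exp(3*w) dw, so v = exp(3*w)/3: I = exp(3*w)*cos(w)/3 + (1/3)·∫ exp(3*w)*sin(w) dw.
Apply parts again with u = sin(w), dv = exp(3*w) dw: ∫ exp(3*w)*sin(w) dw = exp(3*w)*sin(w)/3 − (1/3)·I. Substituting back brings back I: I = exp(3*w)*sin(w)/9 + exp(3*w)*cos(w)/3 − (1/9)·I.
Solving for I: (1 + 1/9)·I equals the remaining terms, so I = (9/10)·(exp(3*w)*sin(w)/9 + exp(3*w)*cos(w)/3).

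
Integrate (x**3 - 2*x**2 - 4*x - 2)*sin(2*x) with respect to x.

-x**3*cos(2*x)/2 + 3*x**2*sin(2*x)/4 + x**2*cos(2*x) - x*sin(2*x) + 11*x*cos(2*x)/4 - 11*sin(2*x)/8 + cos(2*x)/2 + C

Use integration by parts with u = x**3 - 2*x**2 - 4*x - 2, dv = sin(2*x) dx, so v = -cos(2*x)/2.
Apply parts 3 times (tabular method): alternate signs, differentiate u down to 0, integrate dv up.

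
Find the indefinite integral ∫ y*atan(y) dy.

Use integration by parts with u = arctan(y), dv = y dy.
Then du = 1/(y**2 + 1) dy.

y**2*atan(y)/2 - y/2 + atan(y)/2 + C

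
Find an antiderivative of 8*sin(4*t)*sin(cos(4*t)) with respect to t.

Let u = cos(4*t), so du = (-4*sin(4*t)) dt.
Rewriting, the integral becomes -2·∫ sin(u) du = -2·-cos(u).
Substituting back, u = cos(4*t).

2*cos(cos(4*t)) + C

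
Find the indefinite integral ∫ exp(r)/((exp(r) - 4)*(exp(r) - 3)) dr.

Let u = e^r, du = e^r dr.
The integral becomes ∫ du/((u-4)(u-3)); decompose into partial fractions.

log(exp(r) - 4) - log(exp(r) - 3) + C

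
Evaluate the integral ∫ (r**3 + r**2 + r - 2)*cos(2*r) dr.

r**3*sin(2*r)/2 + r**2*sin(2*r)/2 + 3*r**2*cos(2*r)/4 - r*sin(2*r)/4 + r*cos(2*r)/2 - 5*sin(2*r)/4 - cos(2*r)/8 + C

Use integration by parts with u = r**3 + r**2 + r - 2, dv = cos(2*r) dr, so v = sin(2*r)/2.
Apply parts 3 times (tabular method): alternate signs, differentiate u down to 0, integrate dv up.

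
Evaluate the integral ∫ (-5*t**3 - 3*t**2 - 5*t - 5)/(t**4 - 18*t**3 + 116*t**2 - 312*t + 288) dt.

Factor the denominator: (t - 6)**2*(t - 4)*(t - 2).
Partial-fraction decomposition: 67/(32*(t - 2)) - 393/(8*(t - 4)) + 1345/(32*(t - 6)) - 1223/(8*(t - 6)**2).
Integrate each term; A/(t−a) gives A·log|t−a|; A/(t−a)² gives −A/(t−a).

1345*log(t - 6)/32 - 393*log(t - 4)/8 + 67*log(t - 2)/32 + 1223/(8*t - 48) + C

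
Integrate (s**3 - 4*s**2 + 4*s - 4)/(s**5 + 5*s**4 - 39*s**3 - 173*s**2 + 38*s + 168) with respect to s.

46*log(s - 6)/2275 + 3*log(s - 1)/400 - 13*log(s + 1)/252 + 74*log(s + 4)/225 - 571*log(s + 7)/1872 + C

Factor the denominator: (s - 6)*(s - 1)*(s + 1)*(s + 4)*(s + 7).
Partial-fraction decomposition: -571/(1872*(s + 7)) + 74/(225*(s + 4)) - 13/(252*(s + 1)) + 3/(400*(s - 1)) + 46/(2275*(s - 6)).
Integrate each term: A/(s−a) contributes A·log|s−a|.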